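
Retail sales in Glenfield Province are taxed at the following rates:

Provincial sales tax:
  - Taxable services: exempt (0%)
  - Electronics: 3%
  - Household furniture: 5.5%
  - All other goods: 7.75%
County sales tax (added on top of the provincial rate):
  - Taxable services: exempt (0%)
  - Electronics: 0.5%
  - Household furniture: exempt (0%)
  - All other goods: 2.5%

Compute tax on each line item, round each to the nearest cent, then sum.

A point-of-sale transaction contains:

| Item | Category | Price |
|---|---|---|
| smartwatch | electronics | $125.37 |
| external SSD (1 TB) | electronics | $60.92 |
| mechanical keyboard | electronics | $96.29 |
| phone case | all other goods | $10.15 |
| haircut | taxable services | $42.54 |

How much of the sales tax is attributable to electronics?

Smartwatch $125.37: electronics → 3% + 0.5% county = 3.5% → $4.39
External SSD (1 TB) $60.92: electronics → 3% + 0.5% county = 3.5% → $2.13
Mechanical keyboard $96.29: electronics → 3% + 0.5% county = 3.5% → $3.37
Tax on electronics = $4.39 + $2.13 + $3.37 = $9.89

$9.89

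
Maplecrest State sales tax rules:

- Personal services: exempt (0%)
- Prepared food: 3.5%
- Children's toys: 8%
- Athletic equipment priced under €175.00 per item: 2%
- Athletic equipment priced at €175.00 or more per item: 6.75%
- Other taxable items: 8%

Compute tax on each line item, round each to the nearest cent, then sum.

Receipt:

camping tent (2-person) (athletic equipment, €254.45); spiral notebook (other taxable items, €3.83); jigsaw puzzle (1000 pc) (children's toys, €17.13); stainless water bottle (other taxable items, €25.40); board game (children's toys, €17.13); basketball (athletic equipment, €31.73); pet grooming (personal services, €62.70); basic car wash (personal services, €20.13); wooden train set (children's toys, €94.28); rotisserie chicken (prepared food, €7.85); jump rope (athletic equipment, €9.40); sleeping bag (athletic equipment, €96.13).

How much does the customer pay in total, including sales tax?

Camping tent (2-person) €254.45: athletic equipment, €175.00 or more → 6.75% → €17.18
Spiral notebook €3.83: other taxable items → 8% → €0.31
Jigsaw puzzle (1000 pc) €17.13: children's toys → 8% → €1.37
Stainless water bottle €25.40: other taxable items → 8% → €2.03
Board game €17.13: children's toys → 8% → €1.37
Basketball €31.73: athletic equipment, under €175.00 → 2% → €0.63
Pet grooming €62.70: personal services → 0% → €0.00
Basic car wash €20.13: personal services → 0% → €0.00
Wooden train set €94.28: children's toys → 8% → €7.54
Rotisserie chicken €7.85: prepared food → 3.5% → €0.27
Jump rope €9.40: athletic equipment, under €175.00 → 2% → €0.19
Sleeping bag €96.13: athletic equipment, under €175.00 → 2% → €1.92
Subtotal = €640.16; tax = €32.81; total due = €672.97

€672.97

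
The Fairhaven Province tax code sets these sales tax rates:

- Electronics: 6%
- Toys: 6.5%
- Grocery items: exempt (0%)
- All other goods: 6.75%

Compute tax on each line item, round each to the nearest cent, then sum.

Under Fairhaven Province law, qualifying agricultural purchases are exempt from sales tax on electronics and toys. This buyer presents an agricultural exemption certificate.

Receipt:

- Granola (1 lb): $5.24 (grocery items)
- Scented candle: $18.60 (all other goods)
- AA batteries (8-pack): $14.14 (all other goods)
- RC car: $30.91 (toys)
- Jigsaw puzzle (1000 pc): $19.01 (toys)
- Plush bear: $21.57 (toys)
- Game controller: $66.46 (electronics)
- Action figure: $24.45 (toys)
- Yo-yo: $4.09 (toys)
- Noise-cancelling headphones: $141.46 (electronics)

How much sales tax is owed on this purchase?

Granola (1 lb) $5.24: grocery items → 0% → $0.00
Scented candle $18.60: all other goods → 6.75% → $1.26
AA batteries (8-pack) $14.14: all other goods → 6.75% → $0.95
RC car $30.91: toys, buyer-exempt → 0% → $0.00
Jigsaw puzzle (1000 pc) $19.01: toys, buyer-exempt → 0% → $0.00
Plush bear $21.57: toys, buyer-exempt → 0% → $0.00
Game controller $66.46: electronics, buyer-exempt → 0% → $0.00
Action figure $24.45: toys, buyer-exempt → 0% → $0.00
Yo-yo $4.09: toys, buyer-exempt → 0% → $0.00
Noise-cancelling headphones $141.46: electronics, buyer-exempt → 0% → $0.00
Total tax = $1.26 + $0.95 = $2.21

$2.21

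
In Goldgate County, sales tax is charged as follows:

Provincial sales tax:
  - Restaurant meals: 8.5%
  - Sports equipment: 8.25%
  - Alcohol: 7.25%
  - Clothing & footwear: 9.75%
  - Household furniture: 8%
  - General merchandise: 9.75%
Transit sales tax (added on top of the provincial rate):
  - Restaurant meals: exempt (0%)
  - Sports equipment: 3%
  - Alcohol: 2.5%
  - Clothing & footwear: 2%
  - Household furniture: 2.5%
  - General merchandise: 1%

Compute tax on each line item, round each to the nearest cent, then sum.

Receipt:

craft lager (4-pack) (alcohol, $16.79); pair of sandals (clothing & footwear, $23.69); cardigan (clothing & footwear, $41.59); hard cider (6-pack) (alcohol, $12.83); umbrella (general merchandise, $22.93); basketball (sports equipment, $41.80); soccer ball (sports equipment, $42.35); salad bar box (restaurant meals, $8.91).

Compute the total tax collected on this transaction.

$23.24

Craft lager (4-pack) $16.79: alcohol → 7.25% + 2.5% transit = 9.75% → $1.64
Pair of sandals $23.69: clothing & footwear → 9.75% + 2% transit = 11.75% → $2.78
Cardigan $41.59: clothing & footwear → 9.75% + 2% transit = 11.75% → $4.89
Hard cider (6-pack) $12.83: alcohol → 7.25% + 2.5% transit = 9.75% → $1.25
Umbrella $22.93: general merchandise → 9.75% + 1% transit = 10.75% → $2.46
Basketball $41.80: sports equipment → 8.25% + 3% transit = 11.25% → $4.70
Soccer ball $42.35: sports equipment → 8.25% + 3% transit = 11.25% → $4.76
Salad bar box $8.91: restaurant meals → 8.5% + 0% transit = 8.5% → $0.76
Total tax = $1.64 + $2.78 + $4.89 + $1.25 + $2.46 + $4.70 + $4.76 + $0.76 = $23.24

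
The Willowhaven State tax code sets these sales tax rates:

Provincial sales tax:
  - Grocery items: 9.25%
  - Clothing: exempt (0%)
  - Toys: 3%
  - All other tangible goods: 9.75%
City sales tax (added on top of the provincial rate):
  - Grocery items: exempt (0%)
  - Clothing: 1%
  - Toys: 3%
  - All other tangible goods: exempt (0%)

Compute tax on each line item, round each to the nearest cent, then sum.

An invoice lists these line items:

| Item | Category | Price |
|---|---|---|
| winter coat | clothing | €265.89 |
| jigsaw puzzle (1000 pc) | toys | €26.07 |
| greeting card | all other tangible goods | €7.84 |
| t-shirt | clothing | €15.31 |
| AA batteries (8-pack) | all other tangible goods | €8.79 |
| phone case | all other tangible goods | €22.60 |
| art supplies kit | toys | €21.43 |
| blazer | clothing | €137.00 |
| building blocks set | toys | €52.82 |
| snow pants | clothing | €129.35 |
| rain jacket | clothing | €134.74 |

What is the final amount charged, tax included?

Winter coat €265.89: clothing → 0% + 1% city = 1% → €2.66
Jigsaw puzzle (1000 pc) €26.07: toys → 3% + 3% city = 6% → €1.56
Greeting card €7.84: all other tangible goods → 9.75% + 0% city = 9.75% → €0.76
T-shirt €15.31: clothing → 0% + 1% city = 1% → €0.15
AA batteries (8-pack) €8.79: all other tangible goods → 9.75% + 0% city = 9.75% → €0.86
Phone case €22.60: all other tangible goods → 9.75% + 0% city = 9.75% → €2.20
Art supplies kit €21.43: toys → 3% + 3% city = 6% → €1.29
Blazer €137.00: clothing → 0% + 1% city = 1% → €1.37
Building blocks set €52.82: toys → 3% + 3% city = 6% → €3.17
Snow pants €129.35: clothing → 0% + 1% city = 1% → €1.29
Rain jacket €134.74: clothing → 0% + 1% city = 1% → €1.35
Subtotal = €821.84; tax = €16.66; total due = €838.50

€838.50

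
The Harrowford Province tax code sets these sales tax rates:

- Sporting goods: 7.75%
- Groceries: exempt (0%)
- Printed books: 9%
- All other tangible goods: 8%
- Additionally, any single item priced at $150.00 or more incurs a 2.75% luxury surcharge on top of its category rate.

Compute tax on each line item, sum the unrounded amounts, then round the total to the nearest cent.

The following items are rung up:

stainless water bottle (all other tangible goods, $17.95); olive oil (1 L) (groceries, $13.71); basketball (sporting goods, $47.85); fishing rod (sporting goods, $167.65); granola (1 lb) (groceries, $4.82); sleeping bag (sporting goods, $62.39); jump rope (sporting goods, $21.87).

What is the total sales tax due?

Stainless water bottle $17.95: all other tangible goods → 8% → $1.436
Olive oil (1 L) $13.71: groceries → 0% → $0.00
Basketball $47.85: sporting goods → 7.75% → $3.708375
Fishing rod $167.65: sporting goods → 7.75% + 2.75% surcharge = 10.5% → $17.60325
Granola (1 lb) $4.82: groceries → 0% → $0.00
Sleeping bag $62.39: sporting goods → 7.75% → $4.835225
Jump rope $21.87: sporting goods → 7.75% → $1.694925
Unrounded tax sum = $29.277775 → $29.28

$29.28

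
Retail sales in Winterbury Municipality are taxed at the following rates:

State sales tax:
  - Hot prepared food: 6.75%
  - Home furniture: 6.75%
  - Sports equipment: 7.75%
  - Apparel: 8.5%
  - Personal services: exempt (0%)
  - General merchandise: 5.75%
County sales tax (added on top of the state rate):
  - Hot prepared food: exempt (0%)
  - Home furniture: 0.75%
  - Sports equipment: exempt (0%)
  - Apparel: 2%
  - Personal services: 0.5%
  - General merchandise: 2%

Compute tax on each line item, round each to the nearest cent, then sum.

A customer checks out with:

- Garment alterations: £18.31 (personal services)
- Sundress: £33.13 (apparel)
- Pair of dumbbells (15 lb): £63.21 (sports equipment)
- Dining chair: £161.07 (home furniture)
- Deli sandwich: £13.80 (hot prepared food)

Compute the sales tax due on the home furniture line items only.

£12.08

Dining chair £161.07: home furniture → 6.75% + 0.75% county = 7.5% → £12.08
Tax on home furniture = £12.08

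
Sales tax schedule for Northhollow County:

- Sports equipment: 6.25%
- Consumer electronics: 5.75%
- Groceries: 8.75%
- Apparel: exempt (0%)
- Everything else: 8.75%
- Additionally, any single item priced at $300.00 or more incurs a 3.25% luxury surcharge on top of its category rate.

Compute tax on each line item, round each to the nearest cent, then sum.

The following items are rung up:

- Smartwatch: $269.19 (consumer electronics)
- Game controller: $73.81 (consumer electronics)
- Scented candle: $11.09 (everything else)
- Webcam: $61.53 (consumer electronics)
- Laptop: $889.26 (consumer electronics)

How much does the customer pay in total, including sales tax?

Smartwatch $269.19: consumer electronics → 5.75% → $15.48
Game controller $73.81: consumer electronics → 5.75% → $4.24
Scented candle $11.09: everything else → 8.75% → $0.97
Webcam $61.53: consumer electronics → 5.75% → $3.54
Laptop $889.26: consumer electronics → 5.75% + 3.25% surcharge = 9% → $80.03
Subtotal = $1304.88; tax = $104.26; total due = $1409.14

$1409.14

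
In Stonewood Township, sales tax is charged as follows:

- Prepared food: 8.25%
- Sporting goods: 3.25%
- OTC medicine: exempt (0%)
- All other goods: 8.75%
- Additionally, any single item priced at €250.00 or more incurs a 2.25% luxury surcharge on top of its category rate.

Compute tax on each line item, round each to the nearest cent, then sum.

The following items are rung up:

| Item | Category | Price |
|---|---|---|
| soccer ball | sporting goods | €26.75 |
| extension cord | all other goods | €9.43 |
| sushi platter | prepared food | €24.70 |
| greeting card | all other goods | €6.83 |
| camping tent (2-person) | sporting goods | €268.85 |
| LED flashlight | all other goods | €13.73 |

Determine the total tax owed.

€20.33

Soccer ball €26.75: sporting goods → 3.25% → €0.87
Extension cord €9.43: all other goods → 8.75% → €0.83
Sushi platter €24.70: prepared food → 8.25% → €2.04
Greeting card €6.83: all other goods → 8.75% → €0.60
Camping tent (2-person) €268.85: sporting goods → 3.25% + 2.25% surcharge = 5.5% → €14.79
LED flashlight €13.73: all other goods → 8.75% → €1.20
Total tax = €0.87 + €0.83 + €2.04 + €0.60 + €14.79 + €1.20 = €20.33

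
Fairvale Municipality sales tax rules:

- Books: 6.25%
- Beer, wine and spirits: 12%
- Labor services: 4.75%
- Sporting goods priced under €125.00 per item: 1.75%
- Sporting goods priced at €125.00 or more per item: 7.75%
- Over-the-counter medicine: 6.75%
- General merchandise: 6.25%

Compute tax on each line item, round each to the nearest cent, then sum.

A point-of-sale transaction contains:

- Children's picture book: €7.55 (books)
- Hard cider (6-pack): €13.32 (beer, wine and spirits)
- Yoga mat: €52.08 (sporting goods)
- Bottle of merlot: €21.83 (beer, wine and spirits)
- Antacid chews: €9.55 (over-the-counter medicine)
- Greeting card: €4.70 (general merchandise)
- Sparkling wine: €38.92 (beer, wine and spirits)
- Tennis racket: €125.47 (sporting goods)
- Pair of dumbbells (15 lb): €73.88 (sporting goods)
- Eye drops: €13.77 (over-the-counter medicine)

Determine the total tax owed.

Children's picture book €7.55: books → 6.25% → €0.47
Hard cider (6-pack) €13.32: beer, wine and spirits → 12% → €1.60
Yoga mat €52.08: sporting goods, under €125.00 → 1.75% → €0.91
Bottle of merlot €21.83: beer, wine and spirits → 12% → €2.62
Antacid chews €9.55: over-the-counter medicine → 6.75% → €0.64
Greeting card €4.70: general merchandise → 6.25% → €0.29
Sparkling wine €38.92: beer, wine and spirits → 12% → €4.67
Tennis racket €125.47: sporting goods, €125.00 or more → 7.75% → €9.72
Pair of dumbbells (15 lb) €73.88: sporting goods, under €125.00 → 1.75% → €1.29
Eye drops €13.77: over-the-counter medicine → 6.75% → €0.93
Total tax = €0.47 + €1.60 + €0.91 + €2.62 + €0.64 + €0.29 + €4.67 + €9.72 + €1.29 + €0.93 = €23.14

€23.14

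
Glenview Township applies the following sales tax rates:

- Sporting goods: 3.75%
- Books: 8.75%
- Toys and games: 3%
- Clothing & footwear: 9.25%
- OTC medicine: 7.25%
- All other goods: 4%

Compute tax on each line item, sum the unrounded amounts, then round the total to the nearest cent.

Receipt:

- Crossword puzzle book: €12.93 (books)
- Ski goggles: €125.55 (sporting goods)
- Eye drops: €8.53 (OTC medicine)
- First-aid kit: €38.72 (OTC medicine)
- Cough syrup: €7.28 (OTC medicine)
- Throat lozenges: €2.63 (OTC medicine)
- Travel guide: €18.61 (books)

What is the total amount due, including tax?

Crossword puzzle book €12.93: books → 8.75% → €1.131375
Ski goggles €125.55: sporting goods → 3.75% → €4.708125
Eye drops €8.53: OTC medicine → 7.25% → €0.618425
First-aid kit €38.72: OTC medicine → 7.25% → €2.8072
Cough syrup €7.28: OTC medicine → 7.25% → €0.5278
Throat lozenges €2.63: OTC medicine → 7.25% → €0.190675
Travel guide €18.61: books → 8.75% → €1.628375
Subtotal = €214.25; unrounded tax = €11.611975 → €11.61; total due = €225.86

€225.86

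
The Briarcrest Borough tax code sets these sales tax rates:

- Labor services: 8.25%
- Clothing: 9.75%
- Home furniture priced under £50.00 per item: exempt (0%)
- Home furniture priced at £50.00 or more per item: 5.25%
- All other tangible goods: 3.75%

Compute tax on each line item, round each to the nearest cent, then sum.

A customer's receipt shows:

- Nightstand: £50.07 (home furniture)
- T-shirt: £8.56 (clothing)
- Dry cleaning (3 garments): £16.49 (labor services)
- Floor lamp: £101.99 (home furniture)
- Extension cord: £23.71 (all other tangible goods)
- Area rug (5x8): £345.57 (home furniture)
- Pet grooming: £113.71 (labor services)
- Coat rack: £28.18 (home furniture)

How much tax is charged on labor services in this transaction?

£10.74

Dry cleaning (3 garments) £16.49: labor services → 8.25% → £1.36
Pet grooming £113.71: labor services → 8.25% → £9.38
Tax on labor services = £1.36 + £9.38 = £10.74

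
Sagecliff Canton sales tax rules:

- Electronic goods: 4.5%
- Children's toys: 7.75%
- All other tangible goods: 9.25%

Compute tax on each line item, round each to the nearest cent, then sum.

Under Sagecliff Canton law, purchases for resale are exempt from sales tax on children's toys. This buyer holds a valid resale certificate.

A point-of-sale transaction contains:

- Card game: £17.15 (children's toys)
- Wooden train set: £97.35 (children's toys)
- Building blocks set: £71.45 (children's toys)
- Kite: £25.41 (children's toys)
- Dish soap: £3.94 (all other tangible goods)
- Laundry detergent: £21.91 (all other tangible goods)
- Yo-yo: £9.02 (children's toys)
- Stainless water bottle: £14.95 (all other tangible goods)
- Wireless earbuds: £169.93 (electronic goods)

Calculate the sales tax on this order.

Card game £17.15: children's toys, buyer-exempt → 0% → £0.00
Wooden train set £97.35: children's toys, buyer-exempt → 0% → £0.00
Building blocks set £71.45: children's toys, buyer-exempt → 0% → £0.00
Kite £25.41: children's toys, buyer-exempt → 0% → £0.00
Dish soap £3.94: all other tangible goods → 9.25% → £0.36
Laundry detergent £21.91: all other tangible goods → 9.25% → £2.03
Yo-yo £9.02: children's toys, buyer-exempt → 0% → £0.00
Stainless water bottle £14.95: all other tangible goods → 9.25% → £1.38
Wireless earbuds £169.93: electronic goods → 4.5% → £7.65
Total tax = £0.36 + £2.03 + £1.38 + £7.65 = £11.42

£11.42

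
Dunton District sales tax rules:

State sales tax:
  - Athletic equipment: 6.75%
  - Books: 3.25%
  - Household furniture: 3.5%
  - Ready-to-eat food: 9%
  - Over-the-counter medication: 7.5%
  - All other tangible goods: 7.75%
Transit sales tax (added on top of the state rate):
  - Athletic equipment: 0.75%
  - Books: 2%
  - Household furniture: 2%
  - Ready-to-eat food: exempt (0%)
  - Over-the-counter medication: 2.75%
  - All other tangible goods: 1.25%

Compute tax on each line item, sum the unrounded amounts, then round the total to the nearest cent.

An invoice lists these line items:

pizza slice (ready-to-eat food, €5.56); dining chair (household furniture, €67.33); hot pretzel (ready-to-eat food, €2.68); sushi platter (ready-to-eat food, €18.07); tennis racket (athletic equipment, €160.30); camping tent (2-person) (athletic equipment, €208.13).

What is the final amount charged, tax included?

Pizza slice €5.56: ready-to-eat food → 9% + 0% transit = 9% → €0.5004
Dining chair €67.33: household furniture → 3.5% + 2% transit = 5.5% → €3.70315
Hot pretzel €2.68: ready-to-eat food → 9% + 0% transit = 9% → €0.2412
Sushi platter €18.07: ready-to-eat food → 9% + 0% transit = 9% → €1.6263
Tennis racket €160.30: athletic equipment → 6.75% + 0.75% transit = 7.5% → €12.0225
Camping tent (2-person) €208.13: athletic equipment → 6.75% + 0.75% transit = 7.5% → €15.60975
Subtotal = €462.07; unrounded tax = €33.7033 → €33.70; total due = €495.77

€495.77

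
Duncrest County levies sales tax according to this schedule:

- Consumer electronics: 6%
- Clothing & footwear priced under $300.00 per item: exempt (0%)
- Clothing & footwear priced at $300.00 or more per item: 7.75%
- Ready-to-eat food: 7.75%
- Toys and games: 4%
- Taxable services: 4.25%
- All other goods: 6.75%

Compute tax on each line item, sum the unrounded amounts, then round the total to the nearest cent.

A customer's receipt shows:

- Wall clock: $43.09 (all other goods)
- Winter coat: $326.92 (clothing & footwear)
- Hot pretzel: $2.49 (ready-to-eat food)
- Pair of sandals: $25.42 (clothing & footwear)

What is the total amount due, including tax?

$426.36

Wall clock $43.09: all other goods → 6.75% → $2.908575
Winter coat $326.92: clothing & footwear, $300.00 or more → 7.75% → $25.3363
Hot pretzel $2.49: ready-to-eat food → 7.75% → $0.192975
Pair of sandals $25.42: clothing & footwear, under $300.00 → 0% → $0.00
Subtotal = $397.92; unrounded tax = $28.43785 → $28.44; total due = $426.36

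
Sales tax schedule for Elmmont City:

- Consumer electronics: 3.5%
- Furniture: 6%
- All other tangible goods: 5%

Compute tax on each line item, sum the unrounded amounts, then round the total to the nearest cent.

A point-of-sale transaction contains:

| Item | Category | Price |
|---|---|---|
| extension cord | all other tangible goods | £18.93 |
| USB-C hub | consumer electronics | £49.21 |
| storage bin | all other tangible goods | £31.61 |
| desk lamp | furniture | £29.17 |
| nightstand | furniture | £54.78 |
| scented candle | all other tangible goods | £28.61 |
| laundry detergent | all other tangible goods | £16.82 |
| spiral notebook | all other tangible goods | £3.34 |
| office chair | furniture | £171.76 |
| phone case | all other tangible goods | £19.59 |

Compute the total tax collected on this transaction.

£23.01

Extension cord £18.93: all other tangible goods → 5% → £0.9465
USB-C hub £49.21: consumer electronics → 3.5% → £1.72235
Storage bin £31.61: all other tangible goods → 5% → £1.5805
Desk lamp £29.17: furniture → 6% → £1.7502
Nightstand £54.78: furniture → 6% → £3.2868
Scented candle £28.61: all other tangible goods → 5% → £1.4305
Laundry detergent £16.82: all other tangible goods → 5% → £0.841
Spiral notebook £3.34: all other tangible goods → 5% → £0.167
Office chair £171.76: furniture → 6% → £10.3056
Phone case £19.59: all other tangible goods → 5% → £0.9795
Unrounded tax sum = £23.00995 → £23.01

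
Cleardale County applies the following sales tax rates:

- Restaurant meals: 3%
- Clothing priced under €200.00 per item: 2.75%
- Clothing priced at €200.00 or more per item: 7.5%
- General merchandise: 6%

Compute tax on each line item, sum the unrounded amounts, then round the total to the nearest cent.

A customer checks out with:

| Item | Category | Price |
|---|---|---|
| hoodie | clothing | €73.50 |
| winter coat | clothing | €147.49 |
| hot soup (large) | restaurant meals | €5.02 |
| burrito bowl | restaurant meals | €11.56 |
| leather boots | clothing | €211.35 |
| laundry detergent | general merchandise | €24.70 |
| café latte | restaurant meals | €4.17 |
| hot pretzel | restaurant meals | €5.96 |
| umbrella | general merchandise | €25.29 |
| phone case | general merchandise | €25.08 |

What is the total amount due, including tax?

Hoodie €73.50: clothing, under €200.00 → 2.75% → €2.02125
Winter coat €147.49: clothing, under €200.00 → 2.75% → €4.055975
Hot soup (large) €5.02: restaurant meals → 3% → €0.1506
Burrito bowl €11.56: restaurant meals → 3% → €0.3468
Leather boots €211.35: clothing, €200.00 or more → 7.5% → €15.85125
Laundry detergent €24.70: general merchandise → 6% → €1.482
Café latte €4.17: restaurant meals → 3% → €0.1251
Hot pretzel €5.96: restaurant meals → 3% → €0.1788
Umbrella €25.29: general merchandise → 6% → €1.5174
Phone case €25.08: general merchandise → 6% → €1.5048
Subtotal = €534.12; unrounded tax = €27.233975 → €27.23; total due = €561.35

€561.35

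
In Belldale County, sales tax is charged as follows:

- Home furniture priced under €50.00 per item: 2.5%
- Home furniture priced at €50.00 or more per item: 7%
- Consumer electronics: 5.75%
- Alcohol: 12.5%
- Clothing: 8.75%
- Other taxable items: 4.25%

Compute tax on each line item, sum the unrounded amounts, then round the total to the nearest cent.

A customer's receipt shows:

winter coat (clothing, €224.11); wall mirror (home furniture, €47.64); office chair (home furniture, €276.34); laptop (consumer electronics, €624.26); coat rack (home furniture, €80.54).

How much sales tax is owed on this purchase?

€81.68

Winter coat €224.11: clothing → 8.75% → €19.609625
Wall mirror €47.64: home furniture, under €50.00 → 2.5% → €1.191
Office chair €276.34: home furniture, €50.00 or more → 7% → €19.3438
Laptop €624.26: consumer electronics → 5.75% → €35.89495
Coat rack €80.54: home furniture, €50.00 or more → 7% → €5.6378
Unrounded tax sum = €81.677175 → €81.68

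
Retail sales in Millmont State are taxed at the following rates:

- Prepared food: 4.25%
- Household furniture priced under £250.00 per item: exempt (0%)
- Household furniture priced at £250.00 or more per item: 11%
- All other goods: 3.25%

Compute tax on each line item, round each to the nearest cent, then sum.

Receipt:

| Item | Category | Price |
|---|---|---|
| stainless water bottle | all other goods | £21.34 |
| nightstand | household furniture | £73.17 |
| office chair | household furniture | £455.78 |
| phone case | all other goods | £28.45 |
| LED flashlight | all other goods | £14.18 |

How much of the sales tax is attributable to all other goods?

£2.07

Stainless water bottle £21.34: all other goods → 3.25% → £0.69
Phone case £28.45: all other goods → 3.25% → £0.92
LED flashlight £14.18: all other goods → 3.25% → £0.46
Tax on all other goods = £0.69 + £0.92 + £0.46 = £2.07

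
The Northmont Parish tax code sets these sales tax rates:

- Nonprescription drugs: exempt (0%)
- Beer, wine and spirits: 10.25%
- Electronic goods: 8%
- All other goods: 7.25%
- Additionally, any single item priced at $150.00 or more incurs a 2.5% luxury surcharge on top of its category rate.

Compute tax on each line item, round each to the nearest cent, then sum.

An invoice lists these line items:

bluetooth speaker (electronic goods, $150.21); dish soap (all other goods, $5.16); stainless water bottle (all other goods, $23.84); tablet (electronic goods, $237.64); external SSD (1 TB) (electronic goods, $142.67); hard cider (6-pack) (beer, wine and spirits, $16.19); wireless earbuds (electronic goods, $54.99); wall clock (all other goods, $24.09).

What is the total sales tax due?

$62.04

Bluetooth speaker $150.21: electronic goods → 8% + 2.5% surcharge = 10.5% → $15.77
Dish soap $5.16: all other goods → 7.25% → $0.37
Stainless water bottle $23.84: all other goods → 7.25% → $1.73
Tablet $237.64: electronic goods → 8% + 2.5% surcharge = 10.5% → $24.95
External SSD (1 TB) $142.67: electronic goods → 8% → $11.41
Hard cider (6-pack) $16.19: beer, wine and spirits → 10.25% → $1.66
Wireless earbuds $54.99: electronic goods → 8% → $4.40
Wall clock $24.09: all other goods → 7.25% → $1.75
Total tax = $15.77 + $0.37 + $1.73 + $24.95 + $11.41 + $1.66 + $4.40 + $1.75 = $62.04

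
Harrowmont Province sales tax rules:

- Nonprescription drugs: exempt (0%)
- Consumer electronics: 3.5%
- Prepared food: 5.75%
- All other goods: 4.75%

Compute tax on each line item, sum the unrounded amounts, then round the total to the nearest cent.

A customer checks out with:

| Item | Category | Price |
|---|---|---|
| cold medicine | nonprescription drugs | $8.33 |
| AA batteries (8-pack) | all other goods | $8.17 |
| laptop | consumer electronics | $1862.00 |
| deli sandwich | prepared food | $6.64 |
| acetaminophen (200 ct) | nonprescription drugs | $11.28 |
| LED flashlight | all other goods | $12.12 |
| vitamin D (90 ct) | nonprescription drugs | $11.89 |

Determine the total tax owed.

Cold medicine $8.33: nonprescription drugs → 0% → $0.00
AA batteries (8-pack) $8.17: all other goods → 4.75% → $0.388075
Laptop $1862.00: consumer electronics → 3.5% → $65.17
Deli sandwich $6.64: prepared food → 5.75% → $0.3818
Acetaminophen (200 ct) $11.28: nonprescription drugs → 0% → $0.00
LED flashlight $12.12: all other goods → 4.75% → $0.5757
Vitamin D (90 ct) $11.89: nonprescription drugs → 0% → $0.00
Unrounded tax sum = $66.515575 → $66.52

$66.52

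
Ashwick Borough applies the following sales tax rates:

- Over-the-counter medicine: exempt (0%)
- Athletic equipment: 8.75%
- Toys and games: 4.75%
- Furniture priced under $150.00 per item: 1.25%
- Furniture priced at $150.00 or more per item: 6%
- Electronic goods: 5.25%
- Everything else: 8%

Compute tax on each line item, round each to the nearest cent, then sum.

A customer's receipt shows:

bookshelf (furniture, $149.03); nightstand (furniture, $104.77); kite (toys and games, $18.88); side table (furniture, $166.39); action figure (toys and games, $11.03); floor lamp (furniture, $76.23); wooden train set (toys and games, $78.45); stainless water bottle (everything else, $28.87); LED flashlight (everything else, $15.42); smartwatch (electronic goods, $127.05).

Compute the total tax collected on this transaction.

Bookshelf $149.03: furniture, under $150.00 → 1.25% → $1.86
Nightstand $104.77: furniture, under $150.00 → 1.25% → $1.31
Kite $18.88: toys and games → 4.75% → $0.90
Side table $166.39: furniture, $150.00 or more → 6% → $9.98
Action figure $11.03: toys and games → 4.75% → $0.52
Floor lamp $76.23: furniture, under $150.00 → 1.25% → $0.95
Wooden train set $78.45: toys and games → 4.75% → $3.73
Stainless water bottle $28.87: everything else → 8% → $2.31
LED flashlight $15.42: everything else → 8% → $1.23
Smartwatch $127.05: electronic goods → 5.25% → $6.67
Total tax = $1.86 + $1.31 + $0.90 + $9.98 + $0.52 + $0.95 + $3.73 + $2.31 + $1.23 + $6.67 = $29.46

$29.46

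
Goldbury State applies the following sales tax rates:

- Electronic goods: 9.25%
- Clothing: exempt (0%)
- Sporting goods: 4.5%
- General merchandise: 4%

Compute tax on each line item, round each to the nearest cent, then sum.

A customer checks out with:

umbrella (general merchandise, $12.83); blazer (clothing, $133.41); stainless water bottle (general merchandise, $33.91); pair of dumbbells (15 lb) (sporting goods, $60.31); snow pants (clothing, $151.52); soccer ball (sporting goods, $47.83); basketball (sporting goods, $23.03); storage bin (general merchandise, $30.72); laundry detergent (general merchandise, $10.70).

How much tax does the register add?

$9.43

Umbrella $12.83: general merchandise → 4% → $0.51
Blazer $133.41: clothing → 0% → $0.00
Stainless water bottle $33.91: general merchandise → 4% → $1.36
Pair of dumbbells (15 lb) $60.31: sporting goods → 4.5% → $2.71
Snow pants $151.52: clothing → 0% → $0.00
Soccer ball $47.83: sporting goods → 4.5% → $2.15
Basketball $23.03: sporting goods → 4.5% → $1.04
Storage bin $30.72: general merchandise → 4% → $1.23
Laundry detergent $10.70: general merchandise → 4% → $0.43
Total tax = $0.51 + $1.36 + $2.71 + $2.15 + $1.04 + $1.23 + $0.43 = $9.43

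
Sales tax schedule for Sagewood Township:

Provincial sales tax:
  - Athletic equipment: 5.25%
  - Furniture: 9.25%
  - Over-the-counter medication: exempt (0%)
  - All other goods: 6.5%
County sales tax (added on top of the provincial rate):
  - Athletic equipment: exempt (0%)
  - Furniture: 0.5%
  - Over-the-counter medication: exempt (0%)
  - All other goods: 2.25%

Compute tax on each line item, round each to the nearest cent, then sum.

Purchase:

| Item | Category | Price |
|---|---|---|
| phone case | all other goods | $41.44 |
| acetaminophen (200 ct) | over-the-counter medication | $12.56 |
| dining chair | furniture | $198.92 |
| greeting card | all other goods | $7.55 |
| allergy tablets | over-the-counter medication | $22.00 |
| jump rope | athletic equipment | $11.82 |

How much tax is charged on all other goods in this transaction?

Phone case $41.44: all other goods → 6.5% + 2.25% county = 8.75% → $3.63
Greeting card $7.55: all other goods → 6.5% + 2.25% county = 8.75% → $0.66
Tax on all other goods = $3.63 + $0.66 = $4.29

$4.29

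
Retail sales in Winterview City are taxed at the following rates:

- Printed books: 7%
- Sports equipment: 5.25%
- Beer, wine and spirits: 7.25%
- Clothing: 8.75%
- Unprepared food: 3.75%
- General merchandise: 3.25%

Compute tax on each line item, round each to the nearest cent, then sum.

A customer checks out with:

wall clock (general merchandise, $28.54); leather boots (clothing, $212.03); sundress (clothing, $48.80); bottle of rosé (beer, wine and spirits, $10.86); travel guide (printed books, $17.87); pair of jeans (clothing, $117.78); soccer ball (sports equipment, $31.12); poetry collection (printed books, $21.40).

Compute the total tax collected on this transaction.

$39.23

Wall clock $28.54: general merchandise → 3.25% → $0.93
Leather boots $212.03: clothing → 8.75% → $18.55
Sundress $48.80: clothing → 8.75% → $4.27
Bottle of rosé $10.86: beer, wine and spirits → 7.25% → $0.79
Travel guide $17.87: printed books → 7% → $1.25
Pair of jeans $117.78: clothing → 8.75% → $10.31
Soccer ball $31.12: sports equipment → 5.25% → $1.63
Poetry collection $21.40: printed books → 7% → $1.50
Total tax = $0.93 + $18.55 + $4.27 + $0.79 + $1.25 + $10.31 + $1.63 + $1.50 = $39.23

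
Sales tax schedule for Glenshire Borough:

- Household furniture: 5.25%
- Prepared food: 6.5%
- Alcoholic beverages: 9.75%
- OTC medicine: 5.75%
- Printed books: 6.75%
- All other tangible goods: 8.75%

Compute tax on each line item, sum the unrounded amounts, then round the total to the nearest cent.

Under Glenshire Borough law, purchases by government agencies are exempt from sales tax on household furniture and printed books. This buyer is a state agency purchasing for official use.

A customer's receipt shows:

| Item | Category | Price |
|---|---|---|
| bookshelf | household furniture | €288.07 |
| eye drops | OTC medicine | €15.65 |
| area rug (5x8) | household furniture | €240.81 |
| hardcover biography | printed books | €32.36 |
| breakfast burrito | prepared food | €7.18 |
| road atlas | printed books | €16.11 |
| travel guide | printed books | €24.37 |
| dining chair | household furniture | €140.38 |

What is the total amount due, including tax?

Bookshelf €288.07: household furniture, buyer-exempt → 0% → €0.00
Eye drops €15.65: OTC medicine → 5.75% → €0.899875
Area rug (5x8) €240.81: household furniture, buyer-exempt → 0% → €0.00
Hardcover biography €32.36: printed books, buyer-exempt → 0% → €0.00
Breakfast burrito €7.18: prepared food → 6.5% → €0.4667
Road atlas €16.11: printed books, buyer-exempt → 0% → €0.00
Travel guide €24.37: printed books, buyer-exempt → 0% → €0.00
Dining chair €140.38: household furniture, buyer-exempt → 0% → €0.00
Subtotal = €764.93; unrounded tax = €1.366575 → €1.37; total due = €766.30

€766.30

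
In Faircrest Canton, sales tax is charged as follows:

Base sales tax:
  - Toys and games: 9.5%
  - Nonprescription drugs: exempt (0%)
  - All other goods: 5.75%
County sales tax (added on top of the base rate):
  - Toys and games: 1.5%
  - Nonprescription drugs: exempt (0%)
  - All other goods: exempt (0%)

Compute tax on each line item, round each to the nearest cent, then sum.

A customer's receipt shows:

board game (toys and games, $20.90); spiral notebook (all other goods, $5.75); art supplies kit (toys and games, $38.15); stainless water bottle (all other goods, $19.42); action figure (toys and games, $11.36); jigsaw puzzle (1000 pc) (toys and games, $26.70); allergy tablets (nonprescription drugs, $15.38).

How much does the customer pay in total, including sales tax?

Board game $20.90: toys and games → 9.5% + 1.5% county = 11% → $2.30
Spiral notebook $5.75: all other goods → 5.75% + 0% county = 5.75% → $0.33
Art supplies kit $38.15: toys and games → 9.5% + 1.5% county = 11% → $4.20
Stainless water bottle $19.42: all other goods → 5.75% + 0% county = 5.75% → $1.12
Action figure $11.36: toys and games → 9.5% + 1.5% county = 11% → $1.25
Jigsaw puzzle (1000 pc) $26.70: toys and games → 9.5% + 1.5% county = 11% → $2.94
Allergy tablets $15.38: nonprescription drugs → 0% + 0% county = 0% → $0.00
Subtotal = $137.66; tax = $12.14; total due = $149.80

$149.80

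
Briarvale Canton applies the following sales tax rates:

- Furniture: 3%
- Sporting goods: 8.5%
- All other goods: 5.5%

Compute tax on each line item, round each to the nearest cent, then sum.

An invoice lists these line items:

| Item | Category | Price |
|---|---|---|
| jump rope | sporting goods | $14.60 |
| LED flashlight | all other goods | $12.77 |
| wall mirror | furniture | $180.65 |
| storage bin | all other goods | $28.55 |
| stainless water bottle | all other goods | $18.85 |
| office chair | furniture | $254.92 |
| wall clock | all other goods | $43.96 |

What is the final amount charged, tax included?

$574.34

Jump rope $14.60: sporting goods → 8.5% → $1.24
LED flashlight $12.77: all other goods → 5.5% → $0.70
Wall mirror $180.65: furniture → 3% → $5.42
Storage bin $28.55: all other goods → 5.5% → $1.57
Stainless water bottle $18.85: all other goods → 5.5% → $1.04
Office chair $254.92: furniture → 3% → $7.65
Wall clock $43.96: all other goods → 5.5% → $2.42
Subtotal = $554.30; tax = $20.04; total due = $574.34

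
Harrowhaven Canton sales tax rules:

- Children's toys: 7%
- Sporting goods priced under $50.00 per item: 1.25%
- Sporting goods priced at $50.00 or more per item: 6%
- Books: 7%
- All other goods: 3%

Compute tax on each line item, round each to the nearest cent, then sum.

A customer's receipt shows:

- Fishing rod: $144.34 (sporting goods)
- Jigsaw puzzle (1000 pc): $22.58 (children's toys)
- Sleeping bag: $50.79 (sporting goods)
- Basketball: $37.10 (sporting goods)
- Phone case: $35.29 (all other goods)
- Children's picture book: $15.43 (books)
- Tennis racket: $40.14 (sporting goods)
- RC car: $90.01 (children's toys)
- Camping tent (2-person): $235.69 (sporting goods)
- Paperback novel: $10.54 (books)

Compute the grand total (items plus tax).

Fishing rod $144.34: sporting goods, $50.00 or more → 6% → $8.66
Jigsaw puzzle (1000 pc) $22.58: children's toys → 7% → $1.58
Sleeping bag $50.79: sporting goods, $50.00 or more → 6% → $3.05
Basketball $37.10: sporting goods, under $50.00 → 1.25% → $0.46
Phone case $35.29: all other goods → 3% → $1.06
Children's picture book $15.43: books → 7% → $1.08
Tennis racket $40.14: sporting goods, under $50.00 → 1.25% → $0.50
RC car $90.01: children's toys → 7% → $6.30
Camping tent (2-person) $235.69: sporting goods, $50.00 or more → 6% → $14.14
Paperback novel $10.54: books → 7% → $0.74
Subtotal = $681.91; tax = $37.57; total due = $719.48

$719.48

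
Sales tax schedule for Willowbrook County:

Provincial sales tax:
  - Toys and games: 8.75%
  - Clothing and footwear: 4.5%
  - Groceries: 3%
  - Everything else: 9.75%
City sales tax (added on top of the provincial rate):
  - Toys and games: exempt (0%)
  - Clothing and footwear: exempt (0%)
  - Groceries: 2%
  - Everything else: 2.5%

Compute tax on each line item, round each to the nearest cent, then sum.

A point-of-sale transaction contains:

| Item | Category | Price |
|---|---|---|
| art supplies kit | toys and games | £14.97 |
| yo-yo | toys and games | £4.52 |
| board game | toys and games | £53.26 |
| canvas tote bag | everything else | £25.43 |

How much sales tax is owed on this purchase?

Art supplies kit £14.97: toys and games → 8.75% + 0% city = 8.75% → £1.31
Yo-yo £4.52: toys and games → 8.75% + 0% city = 8.75% → £0.40
Board game £53.26: toys and games → 8.75% + 0% city = 8.75% → £4.66
Canvas tote bag £25.43: everything else → 9.75% + 2.5% city = 12.25% → £3.12
Total tax = £1.31 + £0.40 + £4.66 + £3.12 = £9.49

£9.49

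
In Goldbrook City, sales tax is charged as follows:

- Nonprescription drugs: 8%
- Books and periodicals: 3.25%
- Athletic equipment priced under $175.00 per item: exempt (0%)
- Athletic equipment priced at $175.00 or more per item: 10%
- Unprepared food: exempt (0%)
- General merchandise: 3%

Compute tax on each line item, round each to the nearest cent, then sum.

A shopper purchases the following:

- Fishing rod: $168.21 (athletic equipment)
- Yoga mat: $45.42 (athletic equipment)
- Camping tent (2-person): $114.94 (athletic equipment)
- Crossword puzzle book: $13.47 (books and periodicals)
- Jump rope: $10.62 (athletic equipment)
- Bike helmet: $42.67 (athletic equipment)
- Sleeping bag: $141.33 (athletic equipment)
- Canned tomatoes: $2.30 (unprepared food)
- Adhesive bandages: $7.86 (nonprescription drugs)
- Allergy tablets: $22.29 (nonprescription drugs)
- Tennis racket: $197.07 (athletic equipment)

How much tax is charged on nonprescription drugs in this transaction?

Adhesive bandages $7.86: nonprescription drugs → 8% → $0.63
Allergy tablets $22.29: nonprescription drugs → 8% → $1.78
Tax on nonprescription drugs = $0.63 + $1.78 = $2.41

$2.41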